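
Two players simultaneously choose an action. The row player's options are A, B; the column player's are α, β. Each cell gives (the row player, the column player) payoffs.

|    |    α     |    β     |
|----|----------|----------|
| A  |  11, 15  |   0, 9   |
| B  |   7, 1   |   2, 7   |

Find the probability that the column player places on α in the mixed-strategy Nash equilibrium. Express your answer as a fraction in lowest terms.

1/3

The column player's mix q on α must make the row player indifferent between A and B.
The row player's payoff from A: 11q + 0(1−q). From B: 7q + 2(1−q).
Set equal: 4q = 2(1−q) → q = 2/6 = 1/3.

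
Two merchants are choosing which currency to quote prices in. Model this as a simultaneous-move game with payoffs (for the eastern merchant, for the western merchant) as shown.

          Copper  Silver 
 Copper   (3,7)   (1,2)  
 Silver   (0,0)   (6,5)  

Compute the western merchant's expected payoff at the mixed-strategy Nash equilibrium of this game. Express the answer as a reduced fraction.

The eastern merchant mixes with probability p on Copper, chosen so the western merchant is indifferent: 7p + 0(1−p) = 2p + 5(1−p) gives p = 1/2.
The western merchant's expected payoff is 7·1/2 + 0·1/2 = 7/2.

7/2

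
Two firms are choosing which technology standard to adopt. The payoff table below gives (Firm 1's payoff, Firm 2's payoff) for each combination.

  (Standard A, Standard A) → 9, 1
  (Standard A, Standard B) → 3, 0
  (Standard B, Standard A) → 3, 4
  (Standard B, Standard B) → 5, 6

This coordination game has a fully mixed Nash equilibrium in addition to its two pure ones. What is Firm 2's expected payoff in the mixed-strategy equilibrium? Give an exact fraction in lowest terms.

Firm 1 mixes with probability p on Standard A, chosen so Firm 2 is indifferent: 1p + 4(1−p) = 0p + 6(1−p) gives p = 2/3.
Firm 2's expected payoff is 1·2/3 + 4·1/3 = 2.

2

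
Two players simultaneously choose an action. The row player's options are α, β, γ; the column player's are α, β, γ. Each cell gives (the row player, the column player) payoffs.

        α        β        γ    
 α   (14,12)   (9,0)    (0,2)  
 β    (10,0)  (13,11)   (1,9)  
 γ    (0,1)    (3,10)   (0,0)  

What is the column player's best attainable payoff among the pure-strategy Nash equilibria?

12

Both α is a pure NE (the row player: 14 ≥ 10; the column player: 12 ≥ 2). The column player gets 12.
Both β is a pure NE (the row player: 13 ≥ 9; the column player: 11 ≥ 9). The column player gets 11.
Every other cell has a profitable deviation for at least one player. Highest of {12, 11} is 12.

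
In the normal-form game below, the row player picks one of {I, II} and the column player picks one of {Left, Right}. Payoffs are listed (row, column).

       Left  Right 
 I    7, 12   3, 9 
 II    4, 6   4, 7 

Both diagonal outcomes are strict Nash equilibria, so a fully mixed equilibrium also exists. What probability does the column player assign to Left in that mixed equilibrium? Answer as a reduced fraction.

1/4

The column player's mix q on Left must make the row player indifferent between I and II.
The row player's payoff from I: 7q + 3(1−q). From II: 4q + 4(1−q).
Set equal: 3q = 1(1−q) → q = 1/4.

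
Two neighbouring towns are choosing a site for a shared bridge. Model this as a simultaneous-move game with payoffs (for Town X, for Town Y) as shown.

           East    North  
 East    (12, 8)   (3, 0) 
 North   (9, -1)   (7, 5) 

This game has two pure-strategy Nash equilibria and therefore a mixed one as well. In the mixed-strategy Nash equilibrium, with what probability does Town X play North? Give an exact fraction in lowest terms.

Town X's mix p on East must make Town Y indifferent between East and North.
Town Y's payoff from East: 8p + (-1)(1−p). From North: 0p + 5(1−p).
Set equal: 8p = 6(1−p) → p = 6/14 = 3/7.
Probability on North is 1 − 3/7 = 4/7.

4/7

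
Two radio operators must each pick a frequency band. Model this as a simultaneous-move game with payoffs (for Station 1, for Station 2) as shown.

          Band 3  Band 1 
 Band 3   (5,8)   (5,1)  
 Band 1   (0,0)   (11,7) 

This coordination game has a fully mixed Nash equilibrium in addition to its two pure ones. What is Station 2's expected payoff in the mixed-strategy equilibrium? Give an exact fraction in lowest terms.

4

Station 1 mixes with probability p on Band 3, chosen so Station 2 is indifferent: 8p + 0(1−p) = 1p + 7(1−p) gives p = 1/2.
Station 2's expected payoff is 8·1/2 + 0·1/2 = 4.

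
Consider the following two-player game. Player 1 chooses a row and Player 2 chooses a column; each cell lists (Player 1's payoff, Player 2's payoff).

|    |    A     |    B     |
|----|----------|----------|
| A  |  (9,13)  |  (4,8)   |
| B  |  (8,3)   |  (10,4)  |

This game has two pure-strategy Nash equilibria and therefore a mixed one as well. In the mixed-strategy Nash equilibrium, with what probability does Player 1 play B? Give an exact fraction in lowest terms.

Player 1's mix p on A must make Player 2 indifferent between A and B.
Player 2's payoff from A: 13p + 3(1−p). From B: 8p + 4(1−p).
Set equal: 5p = 1(1−p) → p = 1/6.
Probability on B is 1 − 1/6 = 5/6.

5/6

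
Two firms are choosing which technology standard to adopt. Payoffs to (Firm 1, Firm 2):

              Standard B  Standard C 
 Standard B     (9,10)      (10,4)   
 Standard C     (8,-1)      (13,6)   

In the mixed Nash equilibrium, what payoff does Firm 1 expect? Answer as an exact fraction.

Firm 2 mixes with probability q on Standard B, chosen so Firm 1 is indifferent: 9q + 10(1−q) = 8q + 13(1−q) gives q = 3/4.
Firm 1's expected payoff (from either row, since indifferent) is 9·3/4 + 10·1/4 = 37/4.

37/4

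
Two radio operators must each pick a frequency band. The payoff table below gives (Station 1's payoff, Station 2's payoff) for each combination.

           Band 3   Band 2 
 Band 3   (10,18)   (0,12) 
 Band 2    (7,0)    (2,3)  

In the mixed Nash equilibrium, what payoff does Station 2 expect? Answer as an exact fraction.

6

Station 1 mixes with probability p on Band 3, chosen so Station 2 is indifferent: 18p + 0(1−p) = 12p + 3(1−p) gives p = 1/3.
Station 2's expected payoff is 18·1/3 + 0·2/3 = 6.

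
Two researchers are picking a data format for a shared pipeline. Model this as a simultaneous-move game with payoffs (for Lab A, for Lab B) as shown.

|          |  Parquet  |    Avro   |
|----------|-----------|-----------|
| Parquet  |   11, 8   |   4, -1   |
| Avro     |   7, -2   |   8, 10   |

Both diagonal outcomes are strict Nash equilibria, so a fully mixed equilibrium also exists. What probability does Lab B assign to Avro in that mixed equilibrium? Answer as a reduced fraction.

Lab B's mix q on Parquet must make Lab A indifferent between Parquet and Avro.
Lab A's payoff from Parquet: 11q + 4(1−q). From Avro: 7q + 8(1−q).
Set equal: 4q = 4(1−q) → q = 4/8 = 1/2.
Probability on Avro is 1 − 1/2 = 1/2.

1/2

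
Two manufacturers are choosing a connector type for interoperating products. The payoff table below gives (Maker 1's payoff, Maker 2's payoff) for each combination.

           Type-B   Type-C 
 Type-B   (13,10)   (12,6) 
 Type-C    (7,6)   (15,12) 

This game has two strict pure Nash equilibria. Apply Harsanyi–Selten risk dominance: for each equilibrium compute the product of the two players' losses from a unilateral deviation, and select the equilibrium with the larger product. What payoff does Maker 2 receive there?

At both Type-B: Maker 1 loses 13 − 7 = 6 by deviating; Maker 2 loses 10 − 6 = 4. Product = 6·4 = 24.
At both Type-C: Maker 1 loses 15 − 12 = 3 by deviating; Maker 2 loses 12 − 6 = 6. Product = 3·6 = 18.
24 > 18, so both Type-B is risk-dominant. Maker 2's payoff there is 10.

10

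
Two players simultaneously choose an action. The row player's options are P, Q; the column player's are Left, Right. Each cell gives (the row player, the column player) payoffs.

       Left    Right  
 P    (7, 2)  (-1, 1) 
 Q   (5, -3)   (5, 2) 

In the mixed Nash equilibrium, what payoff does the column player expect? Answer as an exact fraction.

The row player mixes with probability p on P, chosen so the column player is indifferent: 2p + (-3)(1−p) = 1p + 2(1−p) gives p = 5/6.
The column player's expected payoff is 2·5/6 + (-3)·1/6 = 7/6.

7/6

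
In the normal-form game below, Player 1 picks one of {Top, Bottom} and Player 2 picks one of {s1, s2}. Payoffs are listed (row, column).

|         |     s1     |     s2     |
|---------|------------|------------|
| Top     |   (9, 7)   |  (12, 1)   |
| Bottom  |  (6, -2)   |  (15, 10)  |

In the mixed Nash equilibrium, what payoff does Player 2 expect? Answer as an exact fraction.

Player 1 mixes with probability p on Top, chosen so Player 2 is indifferent: 7p + (-2)(1−p) = 1p + 10(1−p) gives p = 2/3.
Player 2's expected payoff is 7·2/3 + (-2)·1/3 = 4.

4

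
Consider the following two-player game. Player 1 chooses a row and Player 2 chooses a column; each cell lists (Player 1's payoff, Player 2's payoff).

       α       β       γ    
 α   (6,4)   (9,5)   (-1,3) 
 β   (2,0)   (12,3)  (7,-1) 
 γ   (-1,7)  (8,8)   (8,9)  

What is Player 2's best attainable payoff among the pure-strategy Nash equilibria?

9

Both β is a pure NE (Player 1: 12 ≥ 9; Player 2: 3 ≥ 0). Player 2 gets 3.
Both γ is a pure NE (Player 1: 8 ≥ 7; Player 2: 9 ≥ 8). Player 2 gets 9.
Every other cell has a profitable deviation for at least one player. Highest of {3, 9} is 9.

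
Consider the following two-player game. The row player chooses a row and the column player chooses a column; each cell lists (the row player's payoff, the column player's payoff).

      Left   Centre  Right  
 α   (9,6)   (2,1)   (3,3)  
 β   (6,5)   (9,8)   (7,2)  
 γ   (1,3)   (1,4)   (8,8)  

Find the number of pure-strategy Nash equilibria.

3

(α, Left): the row player gets 9 (best alternative 6); the column player gets 6 (best alternative 3). Neither deviates — NE.
(β, Centre): the row player gets 9 (best alternative 2); the column player gets 8 (best alternative 5). Neither deviates — NE.
(γ, Right): the row player gets 8 (best alternative 7); the column player gets 8 (best alternative 4). Neither deviates — NE.
(β, Right) is not a NE: the row player would switch to γ (8 > 7).
No other cell survives both best-response checks, so there are 3 pure NE.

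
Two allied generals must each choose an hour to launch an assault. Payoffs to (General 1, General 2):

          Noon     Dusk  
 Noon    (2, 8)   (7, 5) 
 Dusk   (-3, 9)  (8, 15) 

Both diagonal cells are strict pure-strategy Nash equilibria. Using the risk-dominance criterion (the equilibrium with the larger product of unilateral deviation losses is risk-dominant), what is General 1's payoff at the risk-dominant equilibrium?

2

At both Noon: General 1 loses 2 − (-3) = 5 by deviating; General 2 loses 8 − 5 = 3. Product = 5·3 = 15.
At both Dusk: General 1 loses 8 − 7 = 1 by deviating; General 2 loses 15 − 9 = 6. Product = 1·6 = 6.
15 > 6, so both Noon is risk-dominant. General 1's payoff there is 2.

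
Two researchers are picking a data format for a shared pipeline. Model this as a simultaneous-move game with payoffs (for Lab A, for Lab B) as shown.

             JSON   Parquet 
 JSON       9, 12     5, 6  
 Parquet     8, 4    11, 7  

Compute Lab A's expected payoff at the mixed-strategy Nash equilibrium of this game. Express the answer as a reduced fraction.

Lab B mixes with probability q on JSON, chosen so Lab A is indifferent: 9q + 5(1−q) = 8q + 11(1−q) gives q = 6/7.
Lab A's expected payoff (from either row, since indifferent) is 9·6/7 + 5·1/7 = 59/7.

59/7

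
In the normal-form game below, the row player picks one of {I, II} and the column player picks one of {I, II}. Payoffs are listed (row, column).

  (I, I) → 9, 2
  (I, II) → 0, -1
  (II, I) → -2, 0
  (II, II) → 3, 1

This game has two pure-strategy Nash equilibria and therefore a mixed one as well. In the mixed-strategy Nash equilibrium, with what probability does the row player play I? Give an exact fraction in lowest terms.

The row player's mix p on I must make the column player indifferent between I and II.
The column player's payoff from I: 2p + 0(1−p). From II: (-1)p + 1(1−p).
Set equal: 3p = 1(1−p) → p = 1/4.

1/4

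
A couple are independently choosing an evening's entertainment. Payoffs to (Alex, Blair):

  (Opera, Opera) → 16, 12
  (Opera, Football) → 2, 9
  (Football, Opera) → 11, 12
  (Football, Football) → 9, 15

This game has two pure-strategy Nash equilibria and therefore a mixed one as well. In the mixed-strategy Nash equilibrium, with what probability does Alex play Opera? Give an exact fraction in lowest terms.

Alex's mix p on Opera must make Blair indifferent between Opera and Football.
Blair's payoff from Opera: 12p + 12(1−p). From Football: 9p + 15(1−p).
Set equal: 3p = 3(1−p) → p = 3/6 = 1/2.

1/2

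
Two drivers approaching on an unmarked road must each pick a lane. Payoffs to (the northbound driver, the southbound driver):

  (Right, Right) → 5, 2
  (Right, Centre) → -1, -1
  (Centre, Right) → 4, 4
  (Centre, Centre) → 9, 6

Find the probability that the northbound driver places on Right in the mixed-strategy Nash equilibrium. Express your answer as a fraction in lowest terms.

The northbound driver's mix p on Right must make the southbound driver indifferent between Right and Centre.
The southbound driver's payoff from Right: 2p + 4(1−p). From Centre: (-1)p + 6(1−p).
Set equal: 3p = 2(1−p) → p = 2/5.

2/5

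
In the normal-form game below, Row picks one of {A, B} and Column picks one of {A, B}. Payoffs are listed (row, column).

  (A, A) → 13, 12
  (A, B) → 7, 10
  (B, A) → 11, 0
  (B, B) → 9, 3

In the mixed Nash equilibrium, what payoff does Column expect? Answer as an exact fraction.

Row mixes with probability p on A, chosen so Column is indifferent: 12p + 0(1−p) = 10p + 3(1−p) gives p = 3/5.
Column's expected payoff is 12·3/5 + 0·2/5 = 36/5.

36/5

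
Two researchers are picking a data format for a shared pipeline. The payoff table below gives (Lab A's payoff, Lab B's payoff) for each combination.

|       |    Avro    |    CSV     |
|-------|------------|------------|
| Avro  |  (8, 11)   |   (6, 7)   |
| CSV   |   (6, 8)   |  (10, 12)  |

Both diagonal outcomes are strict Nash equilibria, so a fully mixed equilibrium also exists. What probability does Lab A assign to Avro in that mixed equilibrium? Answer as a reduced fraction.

Lab A's mix p on Avro must make Lab B indifferent between Avro and CSV.
Lab B's payoff from Avro: 11p + 8(1−p). From CSV: 7p + 12(1−p).
Set equal: 4p = 4(1−p) → p = 4/8 = 1/2.

1/2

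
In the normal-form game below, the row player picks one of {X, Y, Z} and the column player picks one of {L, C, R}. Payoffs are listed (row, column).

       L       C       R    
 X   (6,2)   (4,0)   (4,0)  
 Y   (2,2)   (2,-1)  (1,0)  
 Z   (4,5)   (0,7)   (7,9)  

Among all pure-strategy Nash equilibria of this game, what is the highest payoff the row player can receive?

(X, L) is a pure NE (the row player: 6 ≥ 4; the column player: 2 ≥ 0). The row player gets 6.
(Z, R) is a pure NE (the row player: 7 ≥ 4; the column player: 9 ≥ 7). The row player gets 7.
Every other cell has a profitable deviation for at least one player. Highest of {6, 7} is 7.

7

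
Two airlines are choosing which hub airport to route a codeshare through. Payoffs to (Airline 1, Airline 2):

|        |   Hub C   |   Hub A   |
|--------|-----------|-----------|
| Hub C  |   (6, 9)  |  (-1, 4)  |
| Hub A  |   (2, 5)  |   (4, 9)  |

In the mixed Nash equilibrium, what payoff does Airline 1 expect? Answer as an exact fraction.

Airline 2 mixes with probability q on Hub C, chosen so Airline 1 is indifferent: 6q + (-1)(1−q) = 2q + 4(1−q) gives q = 5/9.
Airline 1's expected payoff (from either row, since indifferent) is 6·5/9 + (-1)·4/9 = 26/9.

26/9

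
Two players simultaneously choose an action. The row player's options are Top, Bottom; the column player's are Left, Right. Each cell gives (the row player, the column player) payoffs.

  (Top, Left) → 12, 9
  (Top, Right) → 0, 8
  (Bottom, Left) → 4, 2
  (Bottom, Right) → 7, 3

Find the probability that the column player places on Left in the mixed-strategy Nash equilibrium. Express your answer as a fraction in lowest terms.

The column player's mix q on Left must make the row player indifferent between Top and Bottom.
The row player's payoff from Top: 12q + 0(1−q). From Bottom: 4q + 7(1−q).
Set equal: 8q = 7(1−q) → q = 7/15.

7/15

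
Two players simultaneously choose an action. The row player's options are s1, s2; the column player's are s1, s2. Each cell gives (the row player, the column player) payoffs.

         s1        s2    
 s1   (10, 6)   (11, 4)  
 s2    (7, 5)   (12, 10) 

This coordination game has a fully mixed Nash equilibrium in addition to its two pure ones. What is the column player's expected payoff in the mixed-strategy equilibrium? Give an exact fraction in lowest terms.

The row player mixes with probability p on s1, chosen so the column player is indifferent: 6p + 5(1−p) = 4p + 10(1−p) gives p = 5/7.
The column player's expected payoff is 6·5/7 + 5·2/7 = 40/7.

40/7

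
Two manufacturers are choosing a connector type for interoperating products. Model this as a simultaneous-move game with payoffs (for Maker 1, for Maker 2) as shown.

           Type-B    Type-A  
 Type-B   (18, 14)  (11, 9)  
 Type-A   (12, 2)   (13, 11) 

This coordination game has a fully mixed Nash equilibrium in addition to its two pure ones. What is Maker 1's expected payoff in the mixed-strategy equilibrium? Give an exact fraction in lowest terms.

Maker 2 mixes with probability q on Type-B, chosen so Maker 1 is indifferent: 18q + 11(1−q) = 12q + 13(1−q) gives q = 1/4.
Maker 1's expected payoff (from either row, since indifferent) is 18·1/4 + 11·3/4 = 51/4.

51/4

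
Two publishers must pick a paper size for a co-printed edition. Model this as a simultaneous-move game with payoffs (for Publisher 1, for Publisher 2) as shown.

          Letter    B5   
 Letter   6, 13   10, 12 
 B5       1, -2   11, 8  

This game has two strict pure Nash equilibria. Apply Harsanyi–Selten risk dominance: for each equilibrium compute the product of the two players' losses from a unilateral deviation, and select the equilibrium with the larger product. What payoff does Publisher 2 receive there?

At both Letter: Publisher 1 loses 6 − 1 = 5 by deviating; Publisher 2 loses 13 − 12 = 1. Product = 5·1 = 5.
At both B5: Publisher 1 loses 11 − 10 = 1 by deviating; Publisher 2 loses 8 − (-2) = 10. Product = 1·10 = 10.
10 > 5, so both B5 is risk-dominant. Publisher 2's payoff there is 8.

8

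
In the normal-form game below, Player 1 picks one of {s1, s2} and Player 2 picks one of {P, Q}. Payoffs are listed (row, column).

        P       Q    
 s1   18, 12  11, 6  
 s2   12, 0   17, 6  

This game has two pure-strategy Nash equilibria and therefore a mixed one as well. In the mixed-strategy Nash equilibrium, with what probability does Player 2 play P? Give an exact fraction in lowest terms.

1/2

Player 2's mix q on P must make Player 1 indifferent between s1 and s2.
Player 1's payoff from s1: 18q + 11(1−q). From s2: 12q + 17(1−q).
Set equal: 6q = 6(1−q) → q = 6/12 = 1/2.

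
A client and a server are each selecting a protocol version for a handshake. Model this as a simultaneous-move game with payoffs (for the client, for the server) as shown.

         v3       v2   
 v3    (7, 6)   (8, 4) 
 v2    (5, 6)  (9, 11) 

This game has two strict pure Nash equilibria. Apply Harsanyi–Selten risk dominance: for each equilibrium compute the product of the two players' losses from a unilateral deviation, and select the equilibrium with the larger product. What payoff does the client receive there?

9

At both v3: the client loses 7 − 5 = 2 by deviating; the server loses 6 − 4 = 2. Product = 2·2 = 4.
At both v2: the client loses 9 − 8 = 1 by deviating; the server loses 11 − 6 = 5. Product = 1·5 = 5.
5 > 4, so both v2 is risk-dominant. The client's payoff there is 9.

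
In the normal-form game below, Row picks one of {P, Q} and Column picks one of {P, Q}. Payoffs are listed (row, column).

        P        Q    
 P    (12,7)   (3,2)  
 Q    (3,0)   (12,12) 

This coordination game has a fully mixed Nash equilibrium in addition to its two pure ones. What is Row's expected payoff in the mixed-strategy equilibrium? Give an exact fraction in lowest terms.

Column mixes with probability q on P, chosen so Row is indifferent: 12q + 3(1−q) = 3q + 12(1−q) gives q = 1/2.
Row's expected payoff (from either row, since indifferent) is 12·1/2 + 3·1/2 = 15/2.

15/2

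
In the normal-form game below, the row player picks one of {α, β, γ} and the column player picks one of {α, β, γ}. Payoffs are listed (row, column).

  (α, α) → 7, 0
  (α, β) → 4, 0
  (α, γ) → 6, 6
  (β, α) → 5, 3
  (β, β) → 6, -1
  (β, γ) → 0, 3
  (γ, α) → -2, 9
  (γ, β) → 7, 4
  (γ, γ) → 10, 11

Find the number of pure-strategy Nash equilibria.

1

Both γ: the row player gets 10 (best alternative 6); the column player gets 11 (best alternative 9). Neither deviates — NE.
Both β is not a NE: the row player would switch to γ (7 > 6).
No other cell survives both best-response checks, so there is 1 pure NE.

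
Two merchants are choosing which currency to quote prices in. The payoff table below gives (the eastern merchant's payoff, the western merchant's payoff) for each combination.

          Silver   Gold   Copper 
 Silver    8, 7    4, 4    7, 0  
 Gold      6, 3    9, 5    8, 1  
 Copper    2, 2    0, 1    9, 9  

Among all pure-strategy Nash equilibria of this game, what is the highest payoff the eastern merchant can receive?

9

Both Silver is a pure NE (the eastern merchant: 8 ≥ 6; the western merchant: 7 ≥ 4). The eastern merchant gets 8.
Both Gold is a pure NE (the eastern merchant: 9 ≥ 4; the western merchant: 5 ≥ 3). The eastern merchant gets 9.
Both Copper is a pure NE (the eastern merchant: 9 ≥ 8; the western merchant: 9 ≥ 2). The eastern merchant gets 9.
Every other cell has a profitable deviation for at least one player. Highest of {8, 9, 9} is 9.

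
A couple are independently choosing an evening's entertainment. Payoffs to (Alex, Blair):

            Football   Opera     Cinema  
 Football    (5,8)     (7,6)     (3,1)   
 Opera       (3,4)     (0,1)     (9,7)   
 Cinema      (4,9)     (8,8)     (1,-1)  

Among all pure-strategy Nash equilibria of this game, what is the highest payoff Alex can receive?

Both Football is a pure NE (Alex: 5 ≥ 4; Blair: 8 ≥ 6). Alex gets 5.
(Opera, Cinema) is a pure NE (Alex: 9 ≥ 3; Blair: 7 ≥ 4). Alex gets 9.
Every other cell has a profitable deviation for at least one player. Highest of {5, 9} is 9.

9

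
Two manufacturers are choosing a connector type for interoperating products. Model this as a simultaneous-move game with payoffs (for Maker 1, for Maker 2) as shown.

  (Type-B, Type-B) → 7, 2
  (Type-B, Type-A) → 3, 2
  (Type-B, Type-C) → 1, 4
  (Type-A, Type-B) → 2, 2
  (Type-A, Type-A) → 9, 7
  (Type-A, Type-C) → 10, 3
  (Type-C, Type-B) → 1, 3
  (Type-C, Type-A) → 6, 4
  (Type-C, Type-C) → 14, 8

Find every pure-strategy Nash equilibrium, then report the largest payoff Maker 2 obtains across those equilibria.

8

Both Type-A is a pure NE (Maker 1: 9 ≥ 6; Maker 2: 7 ≥ 3). Maker 2 gets 7.
Both Type-C is a pure NE (Maker 1: 14 ≥ 10; Maker 2: 8 ≥ 4). Maker 2 gets 8.
Every other cell has a profitable deviation for at least one player. Highest of {7, 8} is 8.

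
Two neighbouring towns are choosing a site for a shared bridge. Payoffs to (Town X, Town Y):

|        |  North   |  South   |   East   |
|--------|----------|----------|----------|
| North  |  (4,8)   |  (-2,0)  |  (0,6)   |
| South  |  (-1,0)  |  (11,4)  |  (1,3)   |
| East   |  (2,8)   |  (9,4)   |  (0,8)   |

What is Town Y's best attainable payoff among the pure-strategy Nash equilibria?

8

Both North is a pure NE (Town X: 4 ≥ 2; Town Y: 8 ≥ 6). Town Y gets 8.
Both South is a pure NE (Town X: 11 ≥ 9; Town Y: 4 ≥ 3). Town Y gets 4.
Every other cell has a profitable deviation for at least one player. Highest of {8, 4} is 8.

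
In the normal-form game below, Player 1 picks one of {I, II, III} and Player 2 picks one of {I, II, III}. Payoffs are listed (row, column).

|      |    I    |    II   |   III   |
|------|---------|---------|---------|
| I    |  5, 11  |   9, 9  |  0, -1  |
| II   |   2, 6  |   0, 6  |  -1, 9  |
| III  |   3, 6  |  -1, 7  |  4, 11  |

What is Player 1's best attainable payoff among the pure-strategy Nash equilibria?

Both I is a pure NE (Player 1: 5 ≥ 3; Player 2: 11 ≥ 9). Player 1 gets 5.
Both III is a pure NE (Player 1: 4 ≥ 0; Player 2: 11 ≥ 7). Player 1 gets 4.
Every other cell has a profitable deviation for at least one player. Highest of {5, 4} is 5.

5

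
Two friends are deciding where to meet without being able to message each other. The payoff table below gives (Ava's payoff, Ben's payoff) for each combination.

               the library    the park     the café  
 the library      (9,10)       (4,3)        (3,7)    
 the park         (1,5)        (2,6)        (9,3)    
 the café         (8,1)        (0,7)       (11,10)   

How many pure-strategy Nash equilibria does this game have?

2

Both the library: Ava gets 9 (best alternative 8); Ben gets 10 (best alternative 7). Neither deviates — NE.
Both the café: Ava gets 11 (best alternative 9); Ben gets 10 (best alternative 7). Neither deviates — NE.
Both the park is not a NE: Ava would switch to the library (4 > 2).
No other cell survives both best-response checks, so there are 2 pure NE.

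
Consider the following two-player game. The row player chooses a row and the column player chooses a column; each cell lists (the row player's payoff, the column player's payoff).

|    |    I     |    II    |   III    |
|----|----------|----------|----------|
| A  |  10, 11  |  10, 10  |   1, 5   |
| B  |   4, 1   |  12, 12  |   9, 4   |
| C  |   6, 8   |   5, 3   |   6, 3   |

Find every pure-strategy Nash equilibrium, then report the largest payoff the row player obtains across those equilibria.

(A, I) is a pure NE (the row player: 10 ≥ 6; the column player: 11 ≥ 10). The row player gets 10.
(B, II) is a pure NE (the row player: 12 ≥ 10; the column player: 12 ≥ 4). The row player gets 12.
Every other cell has a profitable deviation for at least one player. Highest of {10, 12} is 12.

12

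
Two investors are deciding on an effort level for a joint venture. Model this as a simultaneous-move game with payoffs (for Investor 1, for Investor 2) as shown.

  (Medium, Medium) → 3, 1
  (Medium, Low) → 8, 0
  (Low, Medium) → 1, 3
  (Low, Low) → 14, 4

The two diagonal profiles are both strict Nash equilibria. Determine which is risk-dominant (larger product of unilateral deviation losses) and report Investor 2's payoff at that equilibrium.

4

At both Medium: Investor 1 loses 3 − 1 = 2 by deviating; Investor 2 loses 1 − 0 = 1. Product = 2·1 = 2.
At both Low: Investor 1 loses 14 − 8 = 6 by deviating; Investor 2 loses 4 − 3 = 1. Product = 6·1 = 6.
6 > 2, so both Low is risk-dominant. Investor 2's payoff there is 4.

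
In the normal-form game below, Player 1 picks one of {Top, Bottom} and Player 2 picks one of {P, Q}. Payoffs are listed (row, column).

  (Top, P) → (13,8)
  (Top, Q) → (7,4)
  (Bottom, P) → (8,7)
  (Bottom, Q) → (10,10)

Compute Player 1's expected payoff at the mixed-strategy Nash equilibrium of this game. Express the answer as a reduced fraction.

37/4

Player 2 mixes with probability q on P, chosen so Player 1 is indifferent: 13q + 7(1−q) = 8q + 10(1−q) gives q = 3/8.
Player 1's expected payoff (from either row, since indifferent) is 13·3/8 + 7·5/8 = 37/4.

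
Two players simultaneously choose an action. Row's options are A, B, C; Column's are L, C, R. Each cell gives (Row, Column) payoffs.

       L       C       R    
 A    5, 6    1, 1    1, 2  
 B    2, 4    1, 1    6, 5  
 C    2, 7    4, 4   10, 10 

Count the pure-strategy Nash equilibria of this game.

(A, L): Row gets 5 (best alternative 2); Column gets 6 (best alternative 2). Neither deviates — NE.
(C, R): Row gets 10 (best alternative 6); Column gets 10 (best alternative 7). Neither deviates — NE.
(B, C) is not a NE: Row would switch to C (4 > 1).
No other cell survives both best-response checks, so there are 2 pure NE.

2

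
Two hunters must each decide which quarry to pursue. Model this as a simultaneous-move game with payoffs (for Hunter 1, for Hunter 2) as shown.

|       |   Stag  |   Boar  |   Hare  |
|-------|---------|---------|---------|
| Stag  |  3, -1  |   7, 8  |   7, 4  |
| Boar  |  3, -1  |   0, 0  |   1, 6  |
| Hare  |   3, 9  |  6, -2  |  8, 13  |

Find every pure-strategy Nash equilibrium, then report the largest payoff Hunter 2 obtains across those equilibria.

13

(Stag, Boar) is a pure NE (Hunter 1: 7 ≥ 6; Hunter 2: 8 ≥ 4). Hunter 2 gets 8.
Both Hare is a pure NE (Hunter 1: 8 ≥ 7; Hunter 2: 13 ≥ 9). Hunter 2 gets 13.
Every other cell has a profitable deviation for at least one player. Highest of {8, 13} is 13.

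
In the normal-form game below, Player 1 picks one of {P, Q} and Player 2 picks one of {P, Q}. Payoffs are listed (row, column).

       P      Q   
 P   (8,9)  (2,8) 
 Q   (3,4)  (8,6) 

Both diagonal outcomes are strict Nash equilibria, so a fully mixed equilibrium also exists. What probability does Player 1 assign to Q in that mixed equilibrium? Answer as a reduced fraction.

1/3

Player 1's mix p on P must make Player 2 indifferent between P and Q.
Player 2's payoff from P: 9p + 4(1−p). From Q: 8p + 6(1−p).
Set equal: 1p = 2(1−p) → p = 2/3.
Probability on Q is 1 − 2/3 = 1/3.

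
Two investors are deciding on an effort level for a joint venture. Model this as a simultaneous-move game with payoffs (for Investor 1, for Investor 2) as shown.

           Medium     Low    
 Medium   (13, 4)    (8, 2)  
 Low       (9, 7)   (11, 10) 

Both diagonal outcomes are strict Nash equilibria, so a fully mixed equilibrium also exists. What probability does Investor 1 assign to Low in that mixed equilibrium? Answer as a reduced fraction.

Investor 1's mix p on Medium must make Investor 2 indifferent between Medium and Low.
Investor 2's payoff from Medium: 4p + 7(1−p). From Low: 2p + 10(1−p).
Set equal: 2p = 3(1−p) → p = 3/5.
Probability on Low is 1 − 3/5 = 2/5.

2/5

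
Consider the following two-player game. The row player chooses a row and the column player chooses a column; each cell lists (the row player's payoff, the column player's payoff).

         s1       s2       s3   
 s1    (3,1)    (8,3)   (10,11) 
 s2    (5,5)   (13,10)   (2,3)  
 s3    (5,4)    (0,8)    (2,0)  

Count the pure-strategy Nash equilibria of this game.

2

(s1, s3): the row player gets 10 (best alternative 2); the column player gets 11 (best alternative 3). Neither deviates — NE.
Both s2: the row player gets 13 (best alternative 8); the column player gets 10 (best alternative 5). Neither deviates — NE.
Both s3 is not a NE: the row player would switch to s1 (10 > 2).
No other cell survives both best-response checks, so there are 2 pure NE.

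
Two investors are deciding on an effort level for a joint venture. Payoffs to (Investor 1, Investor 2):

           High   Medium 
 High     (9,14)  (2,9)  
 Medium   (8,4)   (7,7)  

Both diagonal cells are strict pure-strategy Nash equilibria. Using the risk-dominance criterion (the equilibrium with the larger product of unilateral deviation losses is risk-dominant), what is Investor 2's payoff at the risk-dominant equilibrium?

At both High: Investor 1 loses 9 − 8 = 1 by deviating; Investor 2 loses 14 − 9 = 5. Product = 1·5 = 5.
At both Medium: Investor 1 loses 7 − 2 = 5 by deviating; Investor 2 loses 7 − 4 = 3. Product = 5·3 = 15.
15 > 5, so both Medium is risk-dominant. Investor 2's payoff there is 7.

7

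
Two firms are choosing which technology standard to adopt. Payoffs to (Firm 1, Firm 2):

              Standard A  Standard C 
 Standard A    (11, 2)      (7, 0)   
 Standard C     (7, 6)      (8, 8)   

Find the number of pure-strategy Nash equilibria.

2

Both Standard A: Firm 1 gets 11 (best alternative 7); Firm 2 gets 2 (best alternative 0). Neither deviates — NE.
Both Standard C: Firm 1 gets 8 (best alternative 7); Firm 2 gets 8 (best alternative 6). Neither deviates — NE.
(Standard C, Standard A) is not a NE: Firm 1 would switch to Standard A (11 > 7).
No other cell survives both best-response checks, so there are 2 pure NE.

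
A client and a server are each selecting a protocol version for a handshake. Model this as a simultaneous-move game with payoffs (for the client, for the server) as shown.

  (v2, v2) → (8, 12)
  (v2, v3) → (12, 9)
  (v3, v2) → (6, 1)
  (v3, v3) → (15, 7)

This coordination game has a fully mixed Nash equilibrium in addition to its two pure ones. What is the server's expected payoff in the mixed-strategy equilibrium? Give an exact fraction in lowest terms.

25/3

The client mixes with probability p on v2, chosen so the server is indifferent: 12p + 1(1−p) = 9p + 7(1−p) gives p = 2/3.
The server's expected payoff is 12·2/3 + 1·1/3 = 25/3.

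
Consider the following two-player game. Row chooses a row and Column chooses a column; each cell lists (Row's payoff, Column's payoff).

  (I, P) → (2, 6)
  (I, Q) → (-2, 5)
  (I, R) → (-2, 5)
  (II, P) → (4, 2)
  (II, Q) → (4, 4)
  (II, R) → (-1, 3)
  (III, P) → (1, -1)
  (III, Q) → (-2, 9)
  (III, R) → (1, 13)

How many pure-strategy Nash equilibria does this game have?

2

(II, Q): Row gets 4 (best alternative -2); Column gets 4 (best alternative 3). Neither deviates — NE.
(III, R): Row gets 1 (best alternative -1); Column gets 13 (best alternative 9). Neither deviates — NE.
(I, P) is not a NE: Row would switch to II (4 > 2).
No other cell survives both best-response checks, so there are 2 pure NE.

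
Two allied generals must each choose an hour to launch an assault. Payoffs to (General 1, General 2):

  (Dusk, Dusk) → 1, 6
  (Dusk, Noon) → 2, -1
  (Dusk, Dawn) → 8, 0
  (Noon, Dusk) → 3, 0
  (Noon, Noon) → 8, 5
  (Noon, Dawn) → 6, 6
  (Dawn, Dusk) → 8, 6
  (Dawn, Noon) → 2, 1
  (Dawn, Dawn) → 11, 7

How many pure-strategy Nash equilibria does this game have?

1

Both Dawn: General 1 gets 11 (best alternative 8); General 2 gets 7 (best alternative 6). Neither deviates — NE.
Both Noon is not a NE: General 2 would switch to Dawn (6 > 5).
No other cell survives both best-response checks, so there is 1 pure NE.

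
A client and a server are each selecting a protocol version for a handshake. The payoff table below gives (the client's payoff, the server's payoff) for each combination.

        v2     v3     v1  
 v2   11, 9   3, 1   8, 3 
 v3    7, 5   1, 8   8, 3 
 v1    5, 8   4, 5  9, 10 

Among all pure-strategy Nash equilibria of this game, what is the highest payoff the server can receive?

10

Both v2 is a pure NE (the client: 11 ≥ 7; the server: 9 ≥ 3). The server gets 9.
Both v1 is a pure NE (the client: 9 ≥ 8; the server: 10 ≥ 8). The server gets 10.
Every other cell has a profitable deviation for at least one player. Highest of {9, 10} is 10.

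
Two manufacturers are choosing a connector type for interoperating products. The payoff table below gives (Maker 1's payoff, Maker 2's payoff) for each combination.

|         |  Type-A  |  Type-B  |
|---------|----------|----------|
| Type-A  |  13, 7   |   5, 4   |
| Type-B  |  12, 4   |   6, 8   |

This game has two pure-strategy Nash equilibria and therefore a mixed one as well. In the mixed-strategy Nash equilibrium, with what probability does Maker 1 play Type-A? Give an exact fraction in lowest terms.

Maker 1's mix p on Type-A must make Maker 2 indifferent between Type-A and Type-B.
Maker 2's payoff from Type-A: 7p + 4(1−p). From Type-B: 4p + 8(1−p).
Set equal: 3p = 4(1−p) → p = 4/7.

4/7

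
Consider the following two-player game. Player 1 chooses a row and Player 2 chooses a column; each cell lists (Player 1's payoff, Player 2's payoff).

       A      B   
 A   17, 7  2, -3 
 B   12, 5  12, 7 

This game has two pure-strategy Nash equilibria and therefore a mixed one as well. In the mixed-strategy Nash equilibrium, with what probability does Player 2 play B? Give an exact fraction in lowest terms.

Player 2's mix q on A must make Player 1 indifferent between A and B.
Player 1's payoff from A: 17q + 2(1−q). From B: 12q + 12(1−q).
Set equal: 5q = 10(1−q) → q = 10/15 = 2/3.
Probability on B is 1 − 2/3 = 1/3.

1/3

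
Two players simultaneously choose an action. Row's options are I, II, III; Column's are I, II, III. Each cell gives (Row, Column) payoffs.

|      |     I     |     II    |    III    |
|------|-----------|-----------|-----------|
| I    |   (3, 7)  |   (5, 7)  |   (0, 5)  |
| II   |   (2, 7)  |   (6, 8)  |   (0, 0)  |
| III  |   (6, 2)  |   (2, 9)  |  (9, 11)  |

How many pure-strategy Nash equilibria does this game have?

2

Both II: Row gets 6 (best alternative 5); Column gets 8 (best alternative 7). Neither deviates — NE.
Both III: Row gets 9 (best alternative 0); Column gets 11 (best alternative 9). Neither deviates — NE.
Both I is not a NE: Row would switch to III (6 > 3).
No other cell survives both best-response checks, so there are 2 pure NE.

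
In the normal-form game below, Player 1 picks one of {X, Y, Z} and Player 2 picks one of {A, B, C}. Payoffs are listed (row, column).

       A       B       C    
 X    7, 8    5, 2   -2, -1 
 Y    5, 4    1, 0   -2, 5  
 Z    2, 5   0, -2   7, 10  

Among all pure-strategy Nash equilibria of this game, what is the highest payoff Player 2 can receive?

(X, A) is a pure NE (Player 1: 7 ≥ 5; Player 2: 8 ≥ 2). Player 2 gets 8.
(Z, C) is a pure NE (Player 1: 7 ≥ -2; Player 2: 10 ≥ 5). Player 2 gets 10.
Every other cell has a profitable deviation for at least one player. Highest of {8, 10} is 10.

10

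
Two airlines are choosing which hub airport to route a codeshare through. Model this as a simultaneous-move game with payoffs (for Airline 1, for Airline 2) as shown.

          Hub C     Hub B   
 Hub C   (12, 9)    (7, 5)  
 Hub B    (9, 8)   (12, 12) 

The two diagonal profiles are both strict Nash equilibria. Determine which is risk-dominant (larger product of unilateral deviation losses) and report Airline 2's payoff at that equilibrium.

At both Hub C: Airline 1 loses 12 − 9 = 3 by deviating; Airline 2 loses 9 − 5 = 4. Product = 3·4 = 12.
At both Hub B: Airline 1 loses 12 − 7 = 5 by deviating; Airline 2 loses 12 − 8 = 4. Product = 5·4 = 20.
20 > 12, so both Hub B is risk-dominant. Airline 2's payoff there is 12.

12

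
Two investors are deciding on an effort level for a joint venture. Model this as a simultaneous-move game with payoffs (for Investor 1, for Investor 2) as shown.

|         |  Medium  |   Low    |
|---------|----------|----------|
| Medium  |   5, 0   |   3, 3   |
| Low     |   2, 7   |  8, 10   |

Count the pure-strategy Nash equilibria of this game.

Both Low: Investor 1 gets 8 (best alternative 3); Investor 2 gets 10 (best alternative 7). Neither deviates — NE.
Both Medium is not a NE: Investor 2 would switch to Low (3 > 0).
No other cell survives both best-response checks, so there is 1 pure NE.

1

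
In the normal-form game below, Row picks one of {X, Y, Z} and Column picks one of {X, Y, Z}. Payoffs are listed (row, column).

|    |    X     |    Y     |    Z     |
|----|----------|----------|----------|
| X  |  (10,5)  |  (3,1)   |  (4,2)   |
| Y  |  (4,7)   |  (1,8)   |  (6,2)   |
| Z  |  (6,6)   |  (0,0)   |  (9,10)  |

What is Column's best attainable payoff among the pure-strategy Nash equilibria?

10

Both X is a pure NE (Row: 10 ≥ 6; Column: 5 ≥ 2). Column gets 5.
Both Z is a pure NE (Row: 9 ≥ 6; Column: 10 ≥ 6). Column gets 10.
Every other cell has a profitable deviation for at least one player. Highest of {5, 10} is 10.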